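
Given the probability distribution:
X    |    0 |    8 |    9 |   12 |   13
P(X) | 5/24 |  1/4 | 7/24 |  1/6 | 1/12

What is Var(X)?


E[X] = 185/24
E[X²] = 1865/24
Var(X) = E[X²] - (E[X])² = 1865/24 - 34225/576 = 10535/576

Var(X) = 10535/576 ≈ 18.2899


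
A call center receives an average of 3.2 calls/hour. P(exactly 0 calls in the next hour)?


Poisson(λ=3.2): P(X=0) = e^(-λ)×λ^k/k!
= e^(-3.2) × 3.2^0 / 0!
≈ 0.04076220398 × 1 / 1 ≈ 0.040762

P(X=0) ≈ 0.040762 ≈ 4.08%


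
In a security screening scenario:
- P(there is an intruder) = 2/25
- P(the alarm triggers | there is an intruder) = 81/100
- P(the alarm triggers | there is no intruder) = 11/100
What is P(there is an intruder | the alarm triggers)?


Using Bayes' theorem:
P(A|B) = P(B|A)·P(A) / P(B)

P(the alarm triggers) = 81/100 × 2/25 + 11/100 × 23/25
= 81/1250 + 253/2500 = 83/500

P(there is an intruder|the alarm triggers) = (81/1250) / (83/500) = 162/415

P(there is an intruder|the alarm triggers) = 162/415 ≈ 39.04%


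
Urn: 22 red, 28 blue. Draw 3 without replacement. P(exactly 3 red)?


Hypergeometric: C(22,3)×C(28,0)/C(50,3)
= 1540×1/19600 = 11/140

P(X=3) = 11/140 ≈ 7.86%


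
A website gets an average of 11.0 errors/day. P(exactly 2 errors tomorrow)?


Poisson(λ=11.0): P(X=2) = e^(-λ)×λ^k/k!
= e^(-11.0) × 11.0^2 / 2!
≈ 1.670170079e-05 × 121 / 2 ≈ 0.001010

P(X=2) ≈ 0.001010 ≈ 0.10%


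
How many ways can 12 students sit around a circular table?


Circular arrangements of 12 distinct objects: fix one position to break rotational symmetry.
(n-1)! = 11! = 39916800

39916800


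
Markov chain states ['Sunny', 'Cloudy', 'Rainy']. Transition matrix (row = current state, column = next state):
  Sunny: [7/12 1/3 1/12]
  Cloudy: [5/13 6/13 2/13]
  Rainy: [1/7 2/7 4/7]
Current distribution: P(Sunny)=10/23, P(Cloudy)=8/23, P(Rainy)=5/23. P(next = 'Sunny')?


P(next=Sunny) = Σᵢ P(now=i)×P(i→Sunny)
= 10/23×7/12 + 8/23×5/13 + 5/23×1/7
= 35/138 + 40/299 + 5/161 = 5255/12558

P = 5255/12558 ≈ 0.4185


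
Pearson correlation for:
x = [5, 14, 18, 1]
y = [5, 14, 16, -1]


n=4, Σx=38, Σy=34, Σxy=508, Σx²=546, Σy²=478
r = (4×508 - 38×34)/√((4×546 - 38²)(4×478 - 34²))
= 740/√(740×756) = 740/√559440 ≈ 740/747.9572 ≈ 0.9894

r ≈ 0.9894


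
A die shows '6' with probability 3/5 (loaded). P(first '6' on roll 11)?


Geometric: P(X=11) = (1-p)^(k-1)×p = (2/5)^10×3/5 = 3072/48828125

P(X=11) = 3072/48828125 ≈ 0.01%


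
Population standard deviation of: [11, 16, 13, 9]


Mean = 49/4
  (11-49/4)²=25/16
  (16-49/4)²=225/16
  (13-49/4)²=9/16
  (9-49/4)²=169/16
Σ(x-μ)² = 107/4
σ² = (107/4)/4 = 107/16

σ = √(107/16) ≈ 2.5860


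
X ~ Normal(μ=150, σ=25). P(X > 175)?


z = (175-150)/25 = 1.0
P(X > 175) = 1 - P(Z ≤ 1.0) = 1 - 0.8413 = 0.1587

P(X > 175) ≈ 0.1587


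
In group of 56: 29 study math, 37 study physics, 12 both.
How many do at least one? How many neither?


|A∪B| = 29+37-12 = 54
Neither = 56-54 = 2

At least one: 54; Neither: 2


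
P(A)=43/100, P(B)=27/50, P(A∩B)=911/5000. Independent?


P(A)×P(B) = 1161/5000
P(A∩B) = 911/5000
Not equal → NOT independent

No, not independent


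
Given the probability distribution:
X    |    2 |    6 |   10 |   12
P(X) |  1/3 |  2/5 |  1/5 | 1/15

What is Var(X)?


E[X] = 88/15
E[X²] = 136/3
Var(X) = E[X²] - (E[X])² = 136/3 - 7744/225 = 2456/225

Var(X) = 2456/225 ≈ 10.9156


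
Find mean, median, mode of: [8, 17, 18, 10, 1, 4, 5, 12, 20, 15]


Sorted: [1, 4, 5, 8, 10, 12, 15, 17, 18, 20]
Mean = 110/10 = 11
Median = 11
Freq: {8: 1, 17: 1, 18: 1, 10: 1, 1: 1, 4: 1, 5: 1, 12: 1, 20: 1, 15: 1}
Mode: No mode

Mean=11, Median=11, Mode=No mode


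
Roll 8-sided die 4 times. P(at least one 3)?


P(no 3)^4 = (7/8)^4 = 2401/4096
P(≥1) = 1 - 2401/4096 = 1695/4096

P = 1695/4096 ≈ 41.38%


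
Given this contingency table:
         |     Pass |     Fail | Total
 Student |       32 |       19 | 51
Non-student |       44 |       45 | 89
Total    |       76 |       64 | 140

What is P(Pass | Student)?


P(Pass | Student) = 32/(32+19) = 32/51

P(Pass|Student) = 32/51 ≈ 62.75%


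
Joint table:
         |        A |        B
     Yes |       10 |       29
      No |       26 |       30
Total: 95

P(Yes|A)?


P(Yes|A) = 10/(10+26) = 10/36 = 5/18

P = 5/18 ≈ 27.78%


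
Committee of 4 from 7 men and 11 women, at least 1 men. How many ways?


Count by #men:
  1M,3W: C(7,1)×C(11,3)=1155
  2M,2W: C(7,2)×C(11,2)=1155
  3M,1W: C(7,3)×C(11,1)=385
  4M,0W: C(7,4)×C(11,0)=35
Total = 2730

2730


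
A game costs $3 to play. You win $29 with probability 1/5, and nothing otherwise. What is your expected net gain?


E[gain] = (29-3)×1/5 + (-3)×4/5
= 26/5 - 12/5 = 14/5

Expected net gain = $14/5 ≈ $2.80


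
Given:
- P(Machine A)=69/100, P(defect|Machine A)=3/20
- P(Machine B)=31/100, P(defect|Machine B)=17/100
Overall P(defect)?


P(B) = Σ P(B|Aᵢ)×P(Aᵢ)
  3/20×69/100 = 207/2000
  17/100×31/100 = 527/10000
Sum = 781/5000

P(defect) = 781/5000 ≈ 15.62%


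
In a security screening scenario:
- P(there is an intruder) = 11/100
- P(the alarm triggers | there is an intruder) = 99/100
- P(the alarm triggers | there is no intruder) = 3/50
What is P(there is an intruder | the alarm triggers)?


Using Bayes' theorem:
P(A|B) = P(B|A)·P(A) / P(B)

P(the alarm triggers) = 99/100 × 11/100 + 3/50 × 89/100
= 1089/10000 + 267/5000 = 1623/10000

P(there is an intruder|the alarm triggers) = (1089/10000) / (1623/10000) = 363/541

P(there is an intruder|the alarm triggers) = 363/541 ≈ 67.10%


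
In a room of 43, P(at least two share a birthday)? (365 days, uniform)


P(all different) = Π(365-i)/365 for i=0..42
= 0.076077
P(match) = 1 - 0.076077 = 0.923923

P ≈ 0.9239 ≈ 92.39%


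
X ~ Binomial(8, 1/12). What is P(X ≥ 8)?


P(X ≥ 8) = Σ P(X=i) for i=8..8
P(X=8) = 1/429981696
Sum = 1/429981696

P(X ≥ 8) = 1/429981696 ≈ 0.00%


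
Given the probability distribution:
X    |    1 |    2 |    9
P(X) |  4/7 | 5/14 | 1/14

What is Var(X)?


E[X] = 27/14
E[X²] = 109/14
Var(X) = E[X²] - (E[X])² = 109/14 - 729/196 = 797/196

Var(X) = 797/196 ≈ 4.0663


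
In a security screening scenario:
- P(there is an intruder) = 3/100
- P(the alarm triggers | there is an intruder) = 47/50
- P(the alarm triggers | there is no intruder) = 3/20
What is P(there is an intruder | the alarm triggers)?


Using Bayes' theorem:
P(A|B) = P(B|A)·P(A) / P(B)

P(the alarm triggers) = 47/50 × 3/100 + 3/20 × 97/100
= 141/5000 + 291/2000 = 1737/10000

P(there is an intruder|the alarm triggers) = (141/5000) / (1737/10000) = 94/579

P(there is an intruder|the alarm triggers) = 94/579 ≈ 16.23%


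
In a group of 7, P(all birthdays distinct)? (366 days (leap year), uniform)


P(all different) = Π(366-i)/366 for i=0..6
= (366/366)×(365/366)×...×(360/366)
= 0.943914

P ≈ 0.9439 ≈ 94.39%


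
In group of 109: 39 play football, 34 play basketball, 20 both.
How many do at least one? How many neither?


|A∪B| = 39+34-20 = 53
Neither = 109-53 = 56

At least one: 53; Neither: 56


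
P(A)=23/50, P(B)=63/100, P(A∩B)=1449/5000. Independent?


P(A)×P(B) = 1449/5000
P(A∩B) = 1449/5000
Equal ✓ → Independent

Yes, independent


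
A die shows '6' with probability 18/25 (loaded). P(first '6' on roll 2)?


Geometric: P(X=2) = (1-p)^(k-1)×p = (7/25)^1×18/25 = 126/625

P(X=2) = 126/625 ≈ 20.16%


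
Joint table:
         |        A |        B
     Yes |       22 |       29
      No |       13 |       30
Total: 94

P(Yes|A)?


P(Yes|A) = 22/(22+13) = 22/35

P = 22/35 ≈ 62.86%


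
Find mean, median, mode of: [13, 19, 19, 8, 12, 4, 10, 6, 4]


Sorted: [4, 4, 6, 8, 10, 12, 13, 19, 19]
Mean = 95/9
Median = 10
Freq: {13: 1, 19: 2, 8: 1, 12: 1, 4: 2, 10: 1, 6: 1}
Mode: [4, 19]

Mean=95/9, Median=10, Mode=[4, 19]


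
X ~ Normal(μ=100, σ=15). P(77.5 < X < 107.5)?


z₁=(77.5-100)/15=-1.5, z₂=(107.5-100)/15=0.5
P = Φ(0.5) - Φ(-1.5) = 0.691462 - 0.066807 = 0.624655 ≈ 0.6247

P(77.5 < X < 107.5) ≈ 0.6247


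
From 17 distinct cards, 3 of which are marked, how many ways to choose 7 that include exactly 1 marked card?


Choose 1 of the 3 marked cards and 6 of the other 14 cards:
C(3,1)×C(14,6) = 3×3003 = 9009

9009


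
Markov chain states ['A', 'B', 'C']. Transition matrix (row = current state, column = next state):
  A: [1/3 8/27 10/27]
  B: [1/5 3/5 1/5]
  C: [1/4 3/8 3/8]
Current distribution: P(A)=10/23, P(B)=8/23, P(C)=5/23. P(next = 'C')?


P(next=C) = Σᵢ P(now=i)×P(i→C)
= 10/23×10/27 + 8/23×1/5 + 5/23×3/8
= 100/621 + 8/115 + 15/184 = 7753/24840

P = 7753/24840 ≈ 0.3121


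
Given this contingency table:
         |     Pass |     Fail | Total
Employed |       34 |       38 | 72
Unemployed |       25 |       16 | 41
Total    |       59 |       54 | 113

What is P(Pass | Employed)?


P(Pass | Employed) = 34/(34+38) = 34/72 = 17/36

P(Pass|Employed) = 17/36 ≈ 47.22%


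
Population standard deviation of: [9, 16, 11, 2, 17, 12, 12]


Mean = 79/7
  (9-79/7)²=256/49
  (16-79/7)²=1089/49
  (11-79/7)²=4/49
  (2-79/7)²=4225/49
  (17-79/7)²=1600/49
  (12-79/7)²=25/49
  (12-79/7)²=25/49
Σ(x-μ)² = 1032/7
σ² = (1032/7)/7 = 1032/49

σ = √(1032/49) ≈ 4.5893


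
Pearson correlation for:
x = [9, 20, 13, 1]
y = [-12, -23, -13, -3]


n=4, Σx=43, Σy=-51, Σxy=-740, Σx²=651, Σy²=851
r = (4×(-740) - 43×(-51))/√((4×651 - 43²)(4×851 - (-51)²))
= -767/√(755×803) = -767/√606265 ≈ -767/778.6302 ≈ -0.9851

r ≈ -0.9851


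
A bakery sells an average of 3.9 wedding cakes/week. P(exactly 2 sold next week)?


Poisson(λ=3.9): P(X=2) = e^(-λ)×λ^k/k!
= e^(-3.9) × 3.9^2 / 2!
≈ 0.02024191145 × 15.21 / 2 ≈ 0.153940

P(X=2) ≈ 0.153940 ≈ 15.39%


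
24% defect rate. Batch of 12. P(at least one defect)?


P(all good) = (19/25)^12 = 2213314919066161/59604644775390625
P(≥1 defect) = 57391329856324464/59604644775390625

P = 57391329856324464/59604644775390625 ≈ 96.29%


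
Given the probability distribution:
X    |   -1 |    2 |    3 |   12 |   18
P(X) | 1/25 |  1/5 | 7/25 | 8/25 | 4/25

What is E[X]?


E[X] = Σ x·P(X=x)
= (-1)×(1/25) + (2)×(1/5) + (3)×(7/25) + (12)×(8/25) + (18)×(4/25)
= 198/25

E[X] = 198/25


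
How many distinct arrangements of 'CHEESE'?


Letters: 6, freq: {'C': 1, 'H': 1, 'E': 3, 'S': 1}
6!/(1!×1!×3!×1!) = 720/6 = 120

120


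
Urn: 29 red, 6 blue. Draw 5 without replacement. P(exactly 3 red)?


Hypergeometric: C(29,3)×C(6,2)/C(35,5)
= 3654×15/324632 = 3915/23188

P(X=3) = 3915/23188 ≈ 16.88%


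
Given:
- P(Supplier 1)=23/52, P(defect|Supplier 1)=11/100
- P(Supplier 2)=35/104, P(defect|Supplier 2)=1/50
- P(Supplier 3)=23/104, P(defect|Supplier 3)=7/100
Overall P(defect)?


P(B) = Σ P(B|Aᵢ)×P(Aᵢ)
  11/100×23/52 = 253/5200
  1/50×35/104 = 7/1040
  7/100×23/104 = 161/10400
Sum = 737/10400

P(defect) = 737/10400 ≈ 7.09%


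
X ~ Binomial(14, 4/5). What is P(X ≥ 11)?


P(X ≥ 11) = Σ P(X=i) for i=11..14
P(X=11) = 1526726656/6103515625
P(X=12) = 1526726656/6103515625
P(X=13) = 939524096/6103515625
P(X=14) = 268435456/6103515625
Sum = 4261412864/6103515625

P(X ≥ 11) = 4261412864/6103515625 ≈ 69.82%


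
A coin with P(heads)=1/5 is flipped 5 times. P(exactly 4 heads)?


Binomial: P(X=4) = C(5,4)×p^4×(1-p)^1
= 5 × 1/625 × 4/5 = 4/625

P(X=4) = 4/625 ≈ 0.64%


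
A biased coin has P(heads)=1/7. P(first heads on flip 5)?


Geometric: P(X=5) = (1-p)^(k-1)×p = (6/7)^4×1/7 = 1296/16807

P(X=5) = 1296/16807 ≈ 7.71%


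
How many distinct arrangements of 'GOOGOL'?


Letters: 6, freq: {'G': 2, 'O': 3, 'L': 1}
6!/(2!×3!×1!) = 720/12 = 60

60


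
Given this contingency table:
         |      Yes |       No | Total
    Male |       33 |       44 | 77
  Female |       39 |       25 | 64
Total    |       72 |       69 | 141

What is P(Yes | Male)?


P(Yes | Male) = 33/(33+44) = 33/77 = 3/7

P(Yes|Male) = 3/7 ≈ 42.86%


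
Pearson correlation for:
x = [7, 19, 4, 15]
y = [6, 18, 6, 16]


n=4, Σx=45, Σy=46, Σxy=648, Σx²=651, Σy²=652
r = (4×648 - 45×46)/√((4×651 - 45²)(4×652 - 46²))
= 522/√(579×492) = 522/√284868 ≈ 522/533.7303 ≈ 0.9780

r ≈ 0.9780


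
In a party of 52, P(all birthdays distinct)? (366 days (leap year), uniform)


P(all different) = Π(366-i)/366 for i=0..51
= (366/366)×(365/366)×...×(315/366)
= 0.022238

P ≈ 0.0222 ≈ 2.22%


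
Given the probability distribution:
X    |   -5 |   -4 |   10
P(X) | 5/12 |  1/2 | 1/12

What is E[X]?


E[X] = Σ x·P(X=x)
= (-5)×(5/12) + (-4)×(1/2) + (10)×(1/12)
= -13/4

E[X] = -13/4


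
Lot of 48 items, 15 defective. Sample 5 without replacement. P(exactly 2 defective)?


Hypergeometric: C(15,2)×C(33,3)/C(48,5)
= 105×5456/1712304 = 1085/3243

P(X=2) = 1085/3243 ≈ 33.46%


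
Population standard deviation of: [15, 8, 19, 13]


Mean = 55/4
  (15-55/4)²=25/16
  (8-55/4)²=529/16
  (19-55/4)²=441/16
  (13-55/4)²=9/16
Σ(x-μ)² = 251/4
σ² = (251/4)/4 = 251/16

σ = √(251/16) ≈ 3.9607


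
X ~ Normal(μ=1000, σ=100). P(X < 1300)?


z = (1300-1000)/100 = 3.0
P(Z < 3.0) = 0.9987

P(X < 1300) ≈ 0.9987


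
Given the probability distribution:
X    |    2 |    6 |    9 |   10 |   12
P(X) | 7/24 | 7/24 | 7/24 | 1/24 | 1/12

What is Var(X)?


E[X] = 51/8
E[X²] = 1235/24
Var(X) = E[X²] - (E[X])² = 1235/24 - 2601/64 = 2077/192

Var(X) = 2077/192 ≈ 10.8177


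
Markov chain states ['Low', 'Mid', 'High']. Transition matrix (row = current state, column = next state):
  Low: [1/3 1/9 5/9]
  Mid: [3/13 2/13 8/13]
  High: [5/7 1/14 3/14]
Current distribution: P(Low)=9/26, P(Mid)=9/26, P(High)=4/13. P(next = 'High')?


P(next=High) = Σᵢ P(now=i)×P(i→High)
= 9/26×5/9 + 9/26×8/13 + 4/13×3/14
= 5/26 + 36/169 + 6/91 = 1115/2366

P = 1115/2366 ≈ 0.4713


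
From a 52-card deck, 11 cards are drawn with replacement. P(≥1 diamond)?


P(not a diamond) = 39/52 = 3/4
P(none in 11 draws) = (3/4)^11 = 177147/4194304
P(≥1 diamond) = 1 - 177147/4194304 = 4017157/4194304

P = 4017157/4194304 ≈ 95.78%


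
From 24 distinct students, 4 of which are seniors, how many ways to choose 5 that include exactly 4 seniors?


Choose 4 of the 4 seniors and 1 of the other 20 students:
C(4,4)×C(20,1) = 1×20 = 20

20


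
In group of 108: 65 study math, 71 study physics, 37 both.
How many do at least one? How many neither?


|A∪B| = 65+71-37 = 99
Neither = 108-99 = 9

At least one: 99; Neither: 9


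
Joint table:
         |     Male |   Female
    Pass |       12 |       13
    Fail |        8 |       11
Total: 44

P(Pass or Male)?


P(Pass∨Male) = P(Pass) + P(Male) - P(Pass∧Male)
= (25 + 20 - 12)/44 = 33/44 = 3/4

P = 3/4 ≈ 75.00%


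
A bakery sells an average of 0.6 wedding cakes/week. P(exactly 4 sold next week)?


Poisson(λ=0.6): P(X=4) = e^(-λ)×λ^k/k!
= e^(-0.6) × 0.6^4 / 4!
≈ 0.5488116361 × 0.1296 / 24 ≈ 0.002964

P(X=4) ≈ 0.002964 ≈ 0.30%


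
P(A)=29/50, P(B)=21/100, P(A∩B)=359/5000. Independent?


P(A)×P(B) = 609/5000
P(A∩B) = 359/5000
Not equal → NOT independent

No, not independent


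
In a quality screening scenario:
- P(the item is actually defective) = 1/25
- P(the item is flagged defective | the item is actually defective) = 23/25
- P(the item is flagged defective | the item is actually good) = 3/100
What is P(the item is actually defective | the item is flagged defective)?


Using Bayes' theorem:
P(A|B) = P(B|A)·P(A) / P(B)

P(the item is flagged defective) = 23/25 × 1/25 + 3/100 × 24/25
= 23/625 + 18/625 = 41/625

P(the item is actually defective|the item is flagged defective) = (23/625) / (41/625) = 23/41

P(the item is actually defective|the item is flagged defective) = 23/41 ≈ 56.10%


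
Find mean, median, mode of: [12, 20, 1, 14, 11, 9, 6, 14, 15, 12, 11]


Sorted: [1, 6, 9, 11, 11, 12, 12, 14, 14, 15, 20]
Mean = 125/11
Median = 12
Freq: {12: 2, 20: 1, 1: 1, 14: 2, 11: 2, 9: 1, 6: 1, 15: 1}
Mode: [11, 12, 14]

Mean=125/11, Median=12, Mode=[11, 12, 14]


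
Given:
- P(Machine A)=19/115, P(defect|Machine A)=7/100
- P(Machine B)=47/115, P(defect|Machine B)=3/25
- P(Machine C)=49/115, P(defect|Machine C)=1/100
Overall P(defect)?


P(B) = Σ P(B|Aᵢ)×P(Aᵢ)
  7/100×19/115 = 133/11500
  3/25×47/115 = 141/2875
  1/100×49/115 = 49/11500
Sum = 373/5750

P(defect) = 373/5750 ≈ 6.49%


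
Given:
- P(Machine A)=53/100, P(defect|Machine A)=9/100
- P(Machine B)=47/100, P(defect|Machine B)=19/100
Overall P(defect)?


P(B) = Σ P(B|Aᵢ)×P(Aᵢ)
  9/100×53/100 = 477/10000
  19/100×47/100 = 893/10000
Sum = 137/1000

P(defect) = 137/1000 ≈ 13.70%


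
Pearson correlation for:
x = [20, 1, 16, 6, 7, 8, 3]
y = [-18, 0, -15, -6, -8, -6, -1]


n=7, Σx=61, Σy=-54, Σxy=-743, Σx²=815, Σy²=686
r = (7×(-743) - 61×(-54))/√((7×815 - 61²)(7×686 - (-54)²))
= -1907/√(1984×1886) = -1907/√3741824 ≈ -1907/1934.3795 ≈ -0.9858

r ≈ -0.9858


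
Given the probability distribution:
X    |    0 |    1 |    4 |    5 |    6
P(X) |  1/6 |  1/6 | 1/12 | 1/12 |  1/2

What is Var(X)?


E[X] = 47/12
E[X²] = 259/12
Var(X) = E[X²] - (E[X])² = 259/12 - 2209/144 = 899/144

Var(X) = 899/144 ≈ 6.2431


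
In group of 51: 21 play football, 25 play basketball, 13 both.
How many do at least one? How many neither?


|A∪B| = 21+25-13 = 33
Neither = 51-33 = 18

At least one: 33; Neither: 18


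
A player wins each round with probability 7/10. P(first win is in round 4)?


Geometric: P(X=4) = (1-p)^(k-1)×p = (3/10)^3×7/10 = 189/10000

P(X=4) = 189/10000 ≈ 1.89%


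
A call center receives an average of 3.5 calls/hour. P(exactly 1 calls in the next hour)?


Poisson(λ=3.5): P(X=1) = e^(-λ)×λ^k/k!
= e^(-3.5) × 3.5^1 / 1!
≈ 0.03019738342 × 3.5 / 1 ≈ 0.105691

P(X=1) ≈ 0.105691 ≈ 10.57%


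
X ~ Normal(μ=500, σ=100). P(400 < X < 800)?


z₁=(400-500)/100=-1.0, z₂=(800-500)/100=3.0
P = Φ(3.0) - Φ(-1.0) = 0.998650 - 0.158655 = 0.839995 ≈ 0.8400

P(400 < X < 800) ≈ 0.8400


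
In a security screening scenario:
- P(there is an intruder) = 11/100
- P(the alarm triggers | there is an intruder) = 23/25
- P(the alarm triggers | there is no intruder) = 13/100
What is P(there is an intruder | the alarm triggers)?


Using Bayes' theorem:
P(A|B) = P(B|A)·P(A) / P(B)

P(the alarm triggers) = 23/25 × 11/100 + 13/100 × 89/100
= 253/2500 + 1157/10000 = 2169/10000

P(there is an intruder|the alarm triggers) = (253/2500) / (2169/10000) = 1012/2169

P(there is an intruder|the alarm triggers) = 1012/2169 ≈ 46.66%


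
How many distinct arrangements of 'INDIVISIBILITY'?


Letters: 14, freq: {'I': 6, 'N': 1, 'D': 1, 'V': 1, 'S': 1, 'B': 1, 'L': 1, 'T': 1, 'Y': 1}
14!/(6!×1!×1!×1!×1!×1!×1!×1!×1!) = 87178291200/720 = 121080960

121080960


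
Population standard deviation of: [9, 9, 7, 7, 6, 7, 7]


Mean = 52/7
  (9-52/7)²=121/49
  (9-52/7)²=121/49
  (7-52/7)²=9/49
  (7-52/7)²=9/49
  (6-52/7)²=100/49
  (7-52/7)²=9/49
  (7-52/7)²=9/49
Σ(x-μ)² = 54/7
σ² = (54/7)/7 = 54/49

σ = √(54/49) ≈ 1.0498


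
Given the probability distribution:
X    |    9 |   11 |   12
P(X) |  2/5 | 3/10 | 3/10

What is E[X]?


E[X] = Σ x·P(X=x)
= (9)×(2/5) + (11)×(3/10) + (12)×(3/10)
= 21/2

E[X] = 21/2


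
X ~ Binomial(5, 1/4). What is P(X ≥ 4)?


P(X ≥ 4) = Σ P(X=i) for i=4..5
P(X=4) = 15/1024
P(X=5) = 1/1024
Sum = 1/64

P(X ≥ 4) = 1/64 ≈ 1.56%


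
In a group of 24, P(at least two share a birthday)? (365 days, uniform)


P(all different) = Π(365-i)/365 for i=0..23
= 0.461656
P(match) = 1 - 0.461656 = 0.538344

P ≈ 0.5383 ≈ 53.83%


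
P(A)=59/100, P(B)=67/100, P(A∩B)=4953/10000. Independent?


P(A)×P(B) = 3953/10000
P(A∩B) = 4953/10000
Not equal → NOT independent

No, not independent


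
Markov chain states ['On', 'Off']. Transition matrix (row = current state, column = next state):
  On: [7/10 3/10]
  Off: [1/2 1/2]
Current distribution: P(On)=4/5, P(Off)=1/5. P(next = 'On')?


P(next=On) = Σᵢ P(now=i)×P(i→On)
= 4/5×7/10 + 1/5×1/2
= 14/25 + 1/10 = 33/50

P = 33/50 ≈ 0.6600


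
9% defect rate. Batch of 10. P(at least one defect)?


P(all good) = (91/100)^10 = 38941611811810745401/100000000000000000000
P(≥1 defect) = 61058388188189254599/100000000000000000000

P = 61058388188189254599/100000000000000000000 ≈ 61.06%


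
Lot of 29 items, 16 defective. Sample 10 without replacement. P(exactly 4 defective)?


Hypergeometric: C(16,4)×C(13,6)/C(29,10)
= 1820×1716/20030010 = 104/667

P(X=4) = 104/667 ≈ 15.59%


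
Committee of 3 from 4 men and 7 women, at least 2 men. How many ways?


Count by #men:
  2M,1W: C(4,2)×C(7,1)=42
  3M,0W: C(4,3)×C(7,0)=4
Total = 46

46


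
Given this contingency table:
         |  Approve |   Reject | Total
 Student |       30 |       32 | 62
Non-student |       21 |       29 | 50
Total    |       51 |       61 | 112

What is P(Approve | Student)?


P(Approve | Student) = 30/(30+32) = 30/62 = 15/31

P(Approve|Student) = 15/31 ≈ 48.39%


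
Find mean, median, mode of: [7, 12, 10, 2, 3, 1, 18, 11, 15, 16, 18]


Sorted: [1, 2, 3, 7, 10, 11, 12, 15, 16, 18, 18]
Mean = 113/11
Median = 11
Freq: {7: 1, 12: 1, 10: 1, 2: 1, 3: 1, 1: 1, 18: 2, 11: 1, 15: 1, 16: 1}
Mode: [18]

Mean=113/11, Median=11, Mode=18


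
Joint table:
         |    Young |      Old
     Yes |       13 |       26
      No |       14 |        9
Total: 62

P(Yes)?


P(Yes) = (13+26)/62 = 39/62

P(Yes) = 39/62 ≈ 62.90%


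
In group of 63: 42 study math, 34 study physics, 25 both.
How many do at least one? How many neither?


|A∪B| = 42+34-25 = 51
Neither = 63-51 = 12

At least one: 51; Neither: 12


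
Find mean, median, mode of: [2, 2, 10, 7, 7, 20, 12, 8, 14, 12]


Sorted: [2, 2, 7, 7, 8, 10, 12, 12, 14, 20]
Mean = 94/10 = 47/5
Median = 9
Freq: {2: 2, 10: 1, 7: 2, 20: 1, 12: 2, 8: 1, 14: 1}
Mode: [2, 7, 12]

Mean=47/5, Median=9, Mode=[2, 7, 12]


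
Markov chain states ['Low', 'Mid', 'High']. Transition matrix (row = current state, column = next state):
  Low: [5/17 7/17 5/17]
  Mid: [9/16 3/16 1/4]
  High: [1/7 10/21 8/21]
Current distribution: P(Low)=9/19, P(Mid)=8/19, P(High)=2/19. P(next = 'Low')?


P(next=Low) = Σᵢ P(now=i)×P(i→Low)
= 9/19×5/17 + 8/19×9/16 + 2/19×1/7
= 45/323 + 9/38 + 2/133 = 1769/4522

P = 1769/4522 ≈ 0.3912


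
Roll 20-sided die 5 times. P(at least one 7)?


P(no 7)^5 = (19/20)^5 = 2476099/3200000
P(≥1) = 1 - 2476099/3200000 = 723901/3200000

P = 723901/3200000 ≈ 22.62%


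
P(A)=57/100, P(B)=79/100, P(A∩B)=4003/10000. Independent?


P(A)×P(B) = 4503/10000
P(A∩B) = 4003/10000
Not equal → NOT independent

No, not independent


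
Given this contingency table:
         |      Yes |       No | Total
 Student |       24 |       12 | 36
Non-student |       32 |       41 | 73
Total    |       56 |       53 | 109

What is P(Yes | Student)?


P(Yes | Student) = 24/(24+12) = 24/36 = 2/3

P(Yes|Student) = 2/3 ≈ 66.67%


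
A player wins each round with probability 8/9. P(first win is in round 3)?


Geometric: P(X=3) = (1-p)^(k-1)×p = (1/9)^2×8/9 = 8/729

P(X=3) = 8/729 ≈ 1.10%


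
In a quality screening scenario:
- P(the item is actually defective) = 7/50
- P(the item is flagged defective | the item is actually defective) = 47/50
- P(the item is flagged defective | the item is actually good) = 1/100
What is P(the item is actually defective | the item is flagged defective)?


Using Bayes' theorem:
P(A|B) = P(B|A)·P(A) / P(B)

P(the item is flagged defective) = 47/50 × 7/50 + 1/100 × 43/50
= 329/2500 + 43/5000 = 701/5000

P(the item is actually defective|the item is flagged defective) = (329/2500) / (701/5000) = 658/701

P(the item is actually defective|the item is flagged defective) = 658/701 ≈ 93.87%


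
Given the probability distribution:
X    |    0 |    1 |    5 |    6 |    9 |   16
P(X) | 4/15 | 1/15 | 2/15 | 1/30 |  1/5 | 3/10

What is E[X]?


E[X] = Σ x·P(X=x)
= (0)×(4/15) + (1)×(1/15) + (5)×(2/15) + (6)×(1/30) + (9)×(1/5) + (16)×(3/10)
= 113/15

E[X] = 113/15


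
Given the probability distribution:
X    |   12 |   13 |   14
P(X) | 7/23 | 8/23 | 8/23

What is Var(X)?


E[X] = 300/23
E[X²] = 3928/23
Var(X) = E[X²] - (E[X])² = 3928/23 - 90000/529 = 344/529

Var(X) = 344/529 ≈ 0.6503


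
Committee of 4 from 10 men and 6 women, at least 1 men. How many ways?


Count by #men:
  1M,3W: C(10,1)×C(6,3)=200
  2M,2W: C(10,2)×C(6,2)=675
  3M,1W: C(10,3)×C(6,1)=720
  4M,0W: C(10,4)×C(6,0)=210
Total = 1805

1805


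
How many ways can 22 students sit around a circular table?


Circular arrangements of 22 distinct objects: fix one position to break rotational symmetry.
(n-1)! = 21! = 51090942171709440000

51090942171709440000


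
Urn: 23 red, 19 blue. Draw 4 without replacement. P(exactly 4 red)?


Hypergeometric: C(23,4)×C(19,0)/C(42,4)
= 8855×1/111930 = 253/3198

P(X=4) = 253/3198 ≈ 7.91%


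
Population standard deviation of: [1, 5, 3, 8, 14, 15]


Mean = 46/6 = 23/3
  (1-23/3)²=400/9
  (5-23/3)²=64/9
  (3-23/3)²=196/9
  (8-23/3)²=1/9
  (14-23/3)²=361/9
  (15-23/3)²=484/9
Σ(x-μ)² = 502/3
σ² = (502/3)/6 = 251/9

σ = √(251/9) ≈ 5.2810


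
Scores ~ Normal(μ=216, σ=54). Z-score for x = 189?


z = (x - μ)/σ = (189 - 216)/54 = -0.5

z = -0.5


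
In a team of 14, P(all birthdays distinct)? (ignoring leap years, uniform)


P(all different) = Π(365-i)/365 for i=0..13
= (365/365)×(364/365)×...×(352/365)
= 0.776897

P ≈ 0.7769 ≈ 77.69%


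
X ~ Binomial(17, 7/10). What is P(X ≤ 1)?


P(X ≤ 1) = Σ P(X=i) for i=0..1
P(X=0) = 129140163/100000000000000000
P(X=1) = 5122559799/100000000000000000
Sum = 2625849981/50000000000000000

P(X ≤ 1) = 2625849981/50000000000000000 ≈ 0.00%


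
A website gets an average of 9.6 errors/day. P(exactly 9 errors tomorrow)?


Poisson(λ=9.6): P(X=9) = e^(-λ)×λ^k/k!
= e^(-9.6) × 9.6^9 / 9!
≈ 6.772873649e-05 × 692533995.824 / 362880 ≈ 0.129256

P(X=9) ≈ 0.129256 ≈ 12.93%


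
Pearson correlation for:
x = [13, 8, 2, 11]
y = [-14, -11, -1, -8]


n=4, Σx=34, Σy=-34, Σxy=-360, Σx²=358, Σy²=382
r = (4×(-360) - 34×(-34))/√((4×358 - 34²)(4×382 - (-34)²))
= -284/√(276×372) = -284/√102672 ≈ -284/320.4247 ≈ -0.8863

r ≈ -0.8863


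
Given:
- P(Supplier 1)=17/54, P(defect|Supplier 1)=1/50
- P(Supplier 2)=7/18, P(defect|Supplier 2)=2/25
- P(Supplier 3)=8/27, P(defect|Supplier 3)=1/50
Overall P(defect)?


P(B) = Σ P(B|Aᵢ)×P(Aᵢ)
  1/50×17/54 = 17/2700
  2/25×7/18 = 7/225
  1/50×8/27 = 4/675
Sum = 13/300

P(defect) = 13/300 ≈ 4.33%


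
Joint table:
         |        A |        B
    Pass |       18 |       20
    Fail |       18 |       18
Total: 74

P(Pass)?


P(Pass) = (18+20)/74 = 38/74 = 19/37

P(Pass) = 19/37 ≈ 51.35%


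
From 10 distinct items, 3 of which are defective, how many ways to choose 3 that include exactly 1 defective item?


Choose 1 of the 3 defective items and 2 of the other 7 items:
C(3,1)×C(7,2) = 3×21 = 63

63


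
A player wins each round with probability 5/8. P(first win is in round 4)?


Geometric: P(X=4) = (1-p)^(k-1)×p = (3/8)^3×5/8 = 135/4096

P(X=4) = 135/4096 ≈ 3.30%


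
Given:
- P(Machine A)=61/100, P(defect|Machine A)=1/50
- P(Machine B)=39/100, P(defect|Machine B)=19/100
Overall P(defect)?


P(B) = Σ P(B|Aᵢ)×P(Aᵢ)
  1/50×61/100 = 61/5000
  19/100×39/100 = 741/10000
Sum = 863/10000

P(defect) = 863/10000 ≈ 8.63%


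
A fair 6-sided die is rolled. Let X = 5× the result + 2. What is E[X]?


E[die] = (1+6)/2 = 7/2
E[X] = 5×7/2 + 2 = 39/2

E[X] = 39/2


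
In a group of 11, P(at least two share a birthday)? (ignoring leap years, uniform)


P(all different) = Π(365-i)/365 for i=0..10
= 0.858859
P(match) = 1 - 0.858859 = 0.141141

P ≈ 0.1411 ≈ 14.11%


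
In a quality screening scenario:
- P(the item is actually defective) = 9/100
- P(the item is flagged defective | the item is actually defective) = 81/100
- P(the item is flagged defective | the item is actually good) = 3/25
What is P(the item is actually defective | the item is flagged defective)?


Using Bayes' theorem:
P(A|B) = P(B|A)·P(A) / P(B)

P(the item is flagged defective) = 81/100 × 9/100 + 3/25 × 91/100
= 729/10000 + 273/2500 = 1821/10000

P(the item is actually defective|the item is flagged defective) = (729/10000) / (1821/10000) = 243/607

P(the item is actually defective|the item is flagged defective) = 243/607 ≈ 40.03%


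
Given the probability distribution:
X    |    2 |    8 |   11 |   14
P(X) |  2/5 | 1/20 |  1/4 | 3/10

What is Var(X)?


E[X] = 163/20
E[X²] = 1877/20
Var(X) = E[X²] - (E[X])² = 1877/20 - 26569/400 = 10971/400

Var(X) = 10971/400 ≈ 27.4275


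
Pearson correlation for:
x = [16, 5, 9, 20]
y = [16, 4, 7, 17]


n=4, Σx=50, Σy=44, Σxy=679, Σx²=762, Σy²=610
r = (4×679 - 50×44)/√((4×762 - 50²)(4×610 - 44²))
= 516/√(548×504) = 516/√276192 ≈ 516/525.5397 ≈ 0.9818

r ≈ 0.9818


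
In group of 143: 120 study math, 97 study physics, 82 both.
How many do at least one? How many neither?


|A∪B| = 120+97-82 = 135
Neither = 143-135 = 8

At least one: 135; Neither: 8


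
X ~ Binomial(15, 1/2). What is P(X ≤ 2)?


P(X ≤ 2) = Σ P(X=i) for i=0..2
P(X=0) = 1/32768
P(X=1) = 15/32768
P(X=2) = 105/32768
Sum = 121/32768

P(X ≤ 2) = 121/32768 ≈ 0.37%


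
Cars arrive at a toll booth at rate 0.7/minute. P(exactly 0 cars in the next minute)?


Poisson(λ=0.7): P(X=0) = e^(-λ)×λ^k/k!
= e^(-0.7) × 0.7^0 / 0!
≈ 0.4965853038 × 1 / 1 ≈ 0.496585

P(X=0) ≈ 0.496585 ≈ 49.66%


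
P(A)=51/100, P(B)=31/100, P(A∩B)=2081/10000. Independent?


P(A)×P(B) = 1581/10000
P(A∩B) = 2081/10000
Not equal → NOT independent

No, not independent


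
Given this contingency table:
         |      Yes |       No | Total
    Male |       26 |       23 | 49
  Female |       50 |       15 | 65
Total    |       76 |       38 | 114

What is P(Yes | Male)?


P(Yes | Male) = 26/(26+23) = 26/49

P(Yes|Male) = 26/49 ≈ 53.06%


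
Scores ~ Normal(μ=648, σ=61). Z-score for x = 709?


z = (x - μ)/σ = (709 - 648)/61 = 1.0

z = 1.0


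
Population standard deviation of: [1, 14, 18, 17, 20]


Mean = 70/5 = 14
  (1-14)²=169
  (14-14)²=0
  (18-14)²=16
  (17-14)²=9
  (20-14)²=36
Σ(x-μ)² = 230
σ² = 230/5 = 46

σ = √(46) ≈ 6.7823


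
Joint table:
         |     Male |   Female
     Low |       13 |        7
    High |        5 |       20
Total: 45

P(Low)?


P(Low) = (13+7)/45 = 20/45 = 4/9

P(Low) = 4/9 ≈ 44.44%


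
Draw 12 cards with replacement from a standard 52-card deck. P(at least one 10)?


P(not a 10) = 48/52 = 12/13
P(none in 12 draws) = (12/13)^12 = 8916100448256/23298085122481
P(≥1 10) = 1 - 8916100448256/23298085122481 = 14381984674225/23298085122481

P = 14381984674225/23298085122481 ≈ 61.73%


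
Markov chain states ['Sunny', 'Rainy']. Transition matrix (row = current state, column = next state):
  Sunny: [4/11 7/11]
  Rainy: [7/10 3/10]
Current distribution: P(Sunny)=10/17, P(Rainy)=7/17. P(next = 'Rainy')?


P(next=Rainy) = Σᵢ P(now=i)×P(i→Rainy)
= 10/17×7/11 + 7/17×3/10
= 70/187 + 21/170 = 931/1870

P = 931/1870 ≈ 0.4979


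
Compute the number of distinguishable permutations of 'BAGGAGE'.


Letters: 7, freq: {'B': 1, 'A': 2, 'G': 3, 'E': 1}
7!/(1!×2!×3!×1!) = 5040/12 = 420

420


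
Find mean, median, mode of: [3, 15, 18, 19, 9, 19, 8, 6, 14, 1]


Sorted: [1, 3, 6, 8, 9, 14, 15, 18, 19, 19]
Mean = 112/10 = 56/5
Median = 23/2
Freq: {3: 1, 15: 1, 18: 1, 19: 2, 9: 1, 8: 1, 6: 1, 14: 1, 1: 1}
Mode: [19]

Mean=56/5, Median=23/2, Mode=19


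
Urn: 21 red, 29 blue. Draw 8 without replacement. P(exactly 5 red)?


Hypergeometric: C(21,5)×C(29,3)/C(50,8)
= 20349×3654/536878650 = 1770363/12782825

P(X=5) = 1770363/12782825 ≈ 13.85%


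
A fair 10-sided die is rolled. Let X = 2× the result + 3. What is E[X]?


E[die] = (1+10)/2 = 11/2
E[X] = 2×11/2 + 3 = 14

E[X] = 14


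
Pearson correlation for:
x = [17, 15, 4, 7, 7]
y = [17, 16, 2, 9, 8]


n=5, Σx=50, Σy=52, Σxy=656, Σx²=628, Σy²=694
r = (5×656 - 50×52)/√((5×628 - 50²)(5×694 - 52²))
= 680/√(640×766) = 680/√490240 ≈ 680/700.1714 ≈ 0.9712

r ≈ 0.9712


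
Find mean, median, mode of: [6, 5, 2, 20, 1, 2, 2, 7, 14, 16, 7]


Sorted: [1, 2, 2, 2, 5, 6, 7, 7, 14, 16, 20]
Mean = 82/11
Median = 6
Freq: {6: 1, 5: 1, 2: 3, 20: 1, 1: 1, 7: 2, 14: 1, 16: 1}
Mode: [2]

Mean=82/11, Median=6, Mode=2


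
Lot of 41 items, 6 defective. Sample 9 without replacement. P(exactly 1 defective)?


Hypergeometric: C(6,1)×C(35,8)/C(41,9)
= 6×23535820/350343565 = 151032/374699

P(X=1) = 151032/374699 ≈ 40.31%


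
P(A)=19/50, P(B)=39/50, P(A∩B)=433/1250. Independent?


P(A)×P(B) = 741/2500
P(A∩B) = 433/1250
Not equal → NOT independent

No, not independent


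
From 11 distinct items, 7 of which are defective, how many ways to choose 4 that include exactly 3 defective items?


Choose 3 of the 7 defective items and 1 of the other 4 items:
C(7,3)×C(4,1) = 35×4 = 140

140


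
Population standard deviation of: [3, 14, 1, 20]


Mean = 38/4 = 19/2
  (3-19/2)²=169/4
  (14-19/2)²=81/4
  (1-19/2)²=289/4
  (20-19/2)²=441/4
Σ(x-μ)² = 245
σ² = 245/4

σ = √(245/4) ≈ 7.8262


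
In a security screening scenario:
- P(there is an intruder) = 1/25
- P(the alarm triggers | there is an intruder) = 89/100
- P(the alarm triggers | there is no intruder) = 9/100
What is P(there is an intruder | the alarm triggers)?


Using Bayes' theorem:
P(A|B) = P(B|A)·P(A) / P(B)

P(the alarm triggers) = 89/100 × 1/25 + 9/100 × 24/25
= 89/2500 + 54/625 = 61/500

P(there is an intruder|the alarm triggers) = (89/2500) / (61/500) = 89/305

P(there is an intruder|the alarm triggers) = 89/305 ≈ 29.18%


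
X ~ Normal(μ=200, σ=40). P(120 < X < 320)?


z₁=(120-200)/40=-2.0, z₂=(320-200)/40=3.0
P = Φ(3.0) - Φ(-2.0) = 0.998650 - 0.022750 = 0.975900 ≈ 0.9759

P(120 < X < 320) ≈ 0.9759


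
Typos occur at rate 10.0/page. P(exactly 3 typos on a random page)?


Poisson(λ=10.0): P(X=3) = e^(-λ)×λ^k/k!
= e^(-10.0) × 10.0^3 / 3!
≈ 4.539992976e-05 × 1000 / 6 ≈ 0.007567

P(X=3) ≈ 0.007567 ≈ 0.76%


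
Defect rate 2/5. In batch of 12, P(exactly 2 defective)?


Binomial: P(X=2) = C(12,2)×p^2×(1-p)^10
= 66 × 4/25 × 59049/9765625 = 15588936/244140625

P(X=2) = 15588936/244140625 ≈ 6.39%


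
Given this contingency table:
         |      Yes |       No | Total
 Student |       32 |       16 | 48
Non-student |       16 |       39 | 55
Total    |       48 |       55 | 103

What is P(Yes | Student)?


P(Yes | Student) = 32/(32+16) = 32/48 = 2/3

P(Yes|Student) = 2/3 ≈ 66.67%


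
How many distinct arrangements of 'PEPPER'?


Letters: 6, freq: {'P': 3, 'E': 2, 'R': 1}
6!/(3!×2!×1!) = 720/12 = 60

60


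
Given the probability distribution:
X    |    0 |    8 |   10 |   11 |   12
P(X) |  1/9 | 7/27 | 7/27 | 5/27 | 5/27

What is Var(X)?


E[X] = 241/27
E[X²] = 2473/27
Var(X) = E[X²] - (E[X])² = 2473/27 - 58081/729 = 8690/729

Var(X) = 8690/729 ≈ 11.9204


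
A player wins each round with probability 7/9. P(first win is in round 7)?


Geometric: P(X=7) = (1-p)^(k-1)×p = (2/9)^6×7/9 = 448/4782969

P(X=7) = 448/4782969 ≈ 0.01%


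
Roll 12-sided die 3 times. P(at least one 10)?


P(no 10)^3 = (11/12)^3 = 1331/1728
P(≥1) = 1 - 1331/1728 = 397/1728

P = 397/1728 ≈ 22.97%


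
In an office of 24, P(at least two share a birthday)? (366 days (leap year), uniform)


P(all different) = Π(366-i)/366 for i=0..23
= 0.462654
P(match) = 1 - 0.462654 = 0.537346

P ≈ 0.5373 ≈ 53.73%


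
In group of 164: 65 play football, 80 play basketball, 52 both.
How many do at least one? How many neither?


|A∪B| = 65+80-52 = 93
Neither = 164-93 = 71

At least one: 93; Neither: 71


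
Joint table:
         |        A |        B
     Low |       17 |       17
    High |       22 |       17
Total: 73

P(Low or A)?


P(Low∨A) = P(Low) + P(A) - P(Low∧A)
= (34 + 39 - 17)/73 = 56/73

P = 56/73 ≈ 76.71%


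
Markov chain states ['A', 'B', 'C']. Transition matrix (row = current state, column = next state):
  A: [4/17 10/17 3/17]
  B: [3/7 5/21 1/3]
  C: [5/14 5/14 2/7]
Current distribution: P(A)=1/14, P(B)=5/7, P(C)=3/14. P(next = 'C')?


P(next=C) = Σᵢ P(now=i)×P(i→C)
= 1/14×3/17 + 5/7×1/3 + 3/14×2/7
= 3/238 + 5/21 + 3/49 = 1559/4998

P = 1559/4998 ≈ 0.3119


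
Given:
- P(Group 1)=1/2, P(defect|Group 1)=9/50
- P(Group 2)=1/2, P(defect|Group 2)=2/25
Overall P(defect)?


P(B) = Σ P(B|Aᵢ)×P(Aᵢ)
  9/50×1/2 = 9/100
  2/25×1/2 = 1/25
Sum = 13/100

P(defect) = 13/100 ≈ 13.00%


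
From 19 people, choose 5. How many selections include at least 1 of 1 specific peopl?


Complement: C(19,5) - C(18,5) = 11628 - 8568 = 3060

3060


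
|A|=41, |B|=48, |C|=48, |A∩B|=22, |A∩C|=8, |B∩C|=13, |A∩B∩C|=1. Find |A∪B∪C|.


|A∪B∪C| = 41+48+48-22-8-13+1 = 95

|A∪B∪C| = 95


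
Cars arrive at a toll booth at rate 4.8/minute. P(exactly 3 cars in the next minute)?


Poisson(λ=4.8): P(X=3) = e^(-λ)×λ^k/k!
= e^(-4.8) × 4.8^3 / 3!
≈ 0.008229747049 × 110.592 / 6 ≈ 0.151691

P(X=3) ≈ 0.151691 ≈ 15.17%


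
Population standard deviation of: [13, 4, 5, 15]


Mean = 37/4
  (13-37/4)²=225/16
  (4-37/4)²=441/16
  (5-37/4)²=289/16
  (15-37/4)²=529/16
Σ(x-μ)² = 371/4
σ² = (371/4)/4 = 371/16

σ = √(371/16) ≈ 4.8153


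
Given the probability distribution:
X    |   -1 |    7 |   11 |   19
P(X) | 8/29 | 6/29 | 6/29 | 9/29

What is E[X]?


E[X] = Σ x·P(X=x)
= (-1)×(8/29) + (7)×(6/29) + (11)×(6/29) + (19)×(9/29)
= 271/29

E[X] = 271/29


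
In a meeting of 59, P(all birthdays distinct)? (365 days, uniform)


P(all different) = Π(365-i)/365 for i=0..58
= (365/365)×(364/365)×...×(307/365)
= 0.007011

P ≈ 0.0070 ≈ 0.70%


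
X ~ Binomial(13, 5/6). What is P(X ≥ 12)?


P(X ≥ 12) = Σ P(X=i) for i=12..13
P(X=12) = 3173828125/13060694016
P(X=13) = 1220703125/13060694016
Sum = 244140625/725594112

P(X ≥ 12) = 244140625/725594112 ≈ 33.65%


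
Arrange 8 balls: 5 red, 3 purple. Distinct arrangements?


8!/(5!×3!) = 56

56


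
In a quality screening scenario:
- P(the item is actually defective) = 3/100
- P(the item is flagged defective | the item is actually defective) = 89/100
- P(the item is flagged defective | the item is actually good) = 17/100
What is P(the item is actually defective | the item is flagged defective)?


Using Bayes' theorem:
P(A|B) = P(B|A)·P(A) / P(B)

P(the item is flagged defective) = 89/100 × 3/100 + 17/100 × 97/100
= 267/10000 + 1649/10000 = 479/2500

P(the item is actually defective|the item is flagged defective) = (267/10000) / (479/2500) = 267/1916

P(the item is actually defective|the item is flagged defective) = 267/1916 ≈ 13.94%


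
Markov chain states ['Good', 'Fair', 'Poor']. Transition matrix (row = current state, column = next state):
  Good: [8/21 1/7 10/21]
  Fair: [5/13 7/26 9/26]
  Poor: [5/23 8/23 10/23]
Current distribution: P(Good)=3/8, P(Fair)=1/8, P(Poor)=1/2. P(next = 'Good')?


P(next=Good) = Σᵢ P(now=i)×P(i→Good)
= 3/8×8/21 + 1/8×5/13 + 1/2×5/23
= 1/7 + 5/104 + 5/46 = 5017/16744

P = 5017/16744 ≈ 0.2996
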